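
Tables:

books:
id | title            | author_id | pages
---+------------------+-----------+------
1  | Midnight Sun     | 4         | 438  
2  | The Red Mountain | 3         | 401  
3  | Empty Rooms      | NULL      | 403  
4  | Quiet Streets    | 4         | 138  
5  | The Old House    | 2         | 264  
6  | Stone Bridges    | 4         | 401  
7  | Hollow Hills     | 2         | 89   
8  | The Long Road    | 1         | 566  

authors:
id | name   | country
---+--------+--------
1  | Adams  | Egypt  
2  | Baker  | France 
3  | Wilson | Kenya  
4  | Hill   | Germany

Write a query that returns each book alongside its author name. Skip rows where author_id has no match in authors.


INNER JOIN keeps only books rows whose author_id matches an id in authors. Walk through each book:
  - book 1 (Midnight Sun): author_id=4 -> matches Hill
  - book 2 (The Red Mountain): author_id=3 -> matches Wilson
  - book 3 (Empty Rooms): author_id=NULL, no match -> dropped
  - book 4 (Quiet Streets): author_id=4 -> matches Hill
  - book 5 (The Old House): author_id=2 -> matches Baker
  - book 6 (Stone Bridges): author_id=4 -> matches Hill
  - book 7 (Hollow Hills): author_id=2 -> matches Baker
  - book 8 (The Long Road): author_id=1 -> matches Adams
So 1 of 8 rows is dropped.

SQL:
SELECT a.title, b.name AS author
FROM books a
INNER JOIN authors b ON a.author_id = b.id

Result:
title            | author
-----------------+-------
Midnight Sun     | Hill  
The Red Mountain | Wilson
Quiet Streets    | Hill  
The Old House    | Baker 
Stone Bridges    | Hill  
Hollow Hills     | Baker 
The Long Road    | Adams 


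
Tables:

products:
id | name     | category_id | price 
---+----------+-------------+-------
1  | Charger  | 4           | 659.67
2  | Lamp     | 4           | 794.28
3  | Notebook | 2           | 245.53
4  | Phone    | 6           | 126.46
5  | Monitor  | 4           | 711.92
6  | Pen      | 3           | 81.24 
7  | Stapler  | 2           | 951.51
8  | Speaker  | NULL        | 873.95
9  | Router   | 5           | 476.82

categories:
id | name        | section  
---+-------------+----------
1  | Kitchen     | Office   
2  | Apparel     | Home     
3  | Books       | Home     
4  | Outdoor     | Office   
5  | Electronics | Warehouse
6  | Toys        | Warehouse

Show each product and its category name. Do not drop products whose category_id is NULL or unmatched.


LEFT JOIN keeps every row from products (the left table); where category_id has no match in categories, the category columns become NULL. Walk through each product:
  - product 1 (Charger): category_id=4 -> matches Outdoor
  - product 2 (Lamp): category_id=4 -> matches Outdoor
  - product 3 (Notebook): category_id=2 -> matches Apparel
  - product 4 (Phone): category_id=6 -> matches Toys
  - product 5 (Monitor): category_id=4 -> matches Outdoor
  - product 6 (Pen): category_id=3 -> matches Books
  - product 7 (Stapler): category_id=2 -> matches Apparel
  - product 8 (Speaker): category_id=NULL, no match -> kept with NULL
  - product 9 (Router): category_id=5 -> matches Electronics
All 9 rows appear; 1 has NULL category.

SQL:
SELECT a.name, b.name AS category
FROM products a
LEFT JOIN categories b ON a.category_id = b.id

Result:
name     | category   
---------+------------
Charger  | Outdoor    
Lamp     | Outdoor    
Notebook | Apparel    
Phone    | Toys       
Monitor  | Outdoor    
Pen      | Books      
Stapler  | Apparel    
Speaker  | NULL       
Router   | Electronics


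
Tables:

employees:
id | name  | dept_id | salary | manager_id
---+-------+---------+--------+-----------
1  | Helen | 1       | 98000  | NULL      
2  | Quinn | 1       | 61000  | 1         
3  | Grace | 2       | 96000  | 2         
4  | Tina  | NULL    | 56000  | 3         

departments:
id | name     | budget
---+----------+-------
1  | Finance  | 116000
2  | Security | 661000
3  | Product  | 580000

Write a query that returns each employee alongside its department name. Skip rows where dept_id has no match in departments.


INNER JOIN keeps only employees rows whose dept_id matches an id in departments. Walk through each employee:
  - employee 1 (Helen): dept_id=1 -> matches Finance
  - employee 2 (Quinn): dept_id=1 -> matches Finance
  - employee 3 (Grace): dept_id=2 -> matches Security
  - employee 4 (Tina): dept_id=NULL, no match -> dropped
So 1 of 4 rows is dropped.

SQL:
SELECT a.name, b.name AS department
FROM employees a
INNER JOIN departments b ON a.dept_id = b.id

Result:
name  | department
------+-----------
Helen | Finance   
Quinn | Finance   
Grace | Security  


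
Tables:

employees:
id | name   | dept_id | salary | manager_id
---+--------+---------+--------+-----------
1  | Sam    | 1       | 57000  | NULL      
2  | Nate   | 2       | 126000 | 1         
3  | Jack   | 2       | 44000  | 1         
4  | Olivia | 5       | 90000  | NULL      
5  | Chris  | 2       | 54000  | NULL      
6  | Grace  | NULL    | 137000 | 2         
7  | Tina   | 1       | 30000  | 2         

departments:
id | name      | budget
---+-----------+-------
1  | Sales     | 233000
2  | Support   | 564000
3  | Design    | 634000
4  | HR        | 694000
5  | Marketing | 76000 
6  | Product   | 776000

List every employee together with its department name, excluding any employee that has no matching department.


INNER JOIN keeps only employees rows whose dept_id matches an id in departments. Walk through each employee:
  - employee 1 (Sam): dept_id=1 -> matches Sales
  - employee 2 (Nate): dept_id=2 -> matches Support
  - employee 3 (Jack): dept_id=2 -> matches Support
  - employee 4 (Olivia): dept_id=5 -> matches Marketing
  - employee 5 (Chris): dept_id=2 -> matches Support
  - employee 6 (Grace): dept_id=NULL, no match -> dropped
  - employee 7 (Tina): dept_id=1 -> matches Sales
So 1 of 7 rows is dropped.

SQL:
SELECT a.name, b.name AS department
FROM employees a
INNER JOIN departments b ON a.dept_id = b.id

Result:
name   | department
-------+-----------
Sam    | Sales     
Nate   | Support   
Jack   | Support   
Olivia | Marketing 
Chris  | Support   
Tina   | Sales     


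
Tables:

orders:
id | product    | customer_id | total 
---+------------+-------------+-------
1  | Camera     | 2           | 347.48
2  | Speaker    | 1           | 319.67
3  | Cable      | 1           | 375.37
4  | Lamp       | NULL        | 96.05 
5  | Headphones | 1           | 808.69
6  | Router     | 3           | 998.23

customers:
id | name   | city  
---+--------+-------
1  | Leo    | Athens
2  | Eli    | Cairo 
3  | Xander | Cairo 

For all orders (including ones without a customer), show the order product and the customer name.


LEFT JOIN keeps every row from orders (the left table); where customer_id has no match in customers, the customer columns become NULL. Walk through each order:
  - order 1 (Camera): customer_id=2 -> matches Eli
  - order 2 (Speaker): customer_id=1 -> matches Leo
  - order 3 (Cable): customer_id=1 -> matches Leo
  - order 4 (Lamp): customer_id=NULL, no match -> kept with NULL
  - order 5 (Headphones): customer_id=1 -> matches Leo
  - order 6 (Router): customer_id=3 -> matches Xander
All 6 rows appear; 1 has NULL customer.

SQL:
SELECT a.product, b.name AS customer
FROM orders a
LEFT JOIN customers b ON a.customer_id = b.id

Result:
product    | customer
-----------+---------
Camera     | Eli     
Speaker    | Leo     
Cable      | Leo     
Lamp       | NULL    
Headphones | Leo     
Router     | Xander  


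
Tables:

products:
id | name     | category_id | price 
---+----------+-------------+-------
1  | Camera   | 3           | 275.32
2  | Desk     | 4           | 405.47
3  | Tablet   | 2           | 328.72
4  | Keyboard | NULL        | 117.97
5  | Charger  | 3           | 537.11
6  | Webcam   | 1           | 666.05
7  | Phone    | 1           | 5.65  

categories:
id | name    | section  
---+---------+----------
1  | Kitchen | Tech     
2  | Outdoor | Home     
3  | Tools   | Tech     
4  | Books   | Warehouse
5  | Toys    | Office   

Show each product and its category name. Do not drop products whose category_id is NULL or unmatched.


LEFT JOIN keeps every row from products (the left table); where category_id has no match in categories, the category columns become NULL. Walk through each product:
  - product 1 (Camera): category_id=3 -> matches Tools
  - product 2 (Desk): category_id=4 -> matches Books
  - product 3 (Tablet): category_id=2 -> matches Outdoor
  - product 4 (Keyboard): category_id=NULL, no match -> kept with NULL
  - product 5 (Charger): category_id=3 -> matches Tools
  - product 6 (Webcam): category_id=1 -> matches Kitchen
  - product 7 (Phone): category_id=1 -> matches Kitchen
All 7 rows appear; 1 has NULL category.

SQL:
SELECT a.name, b.name AS category
FROM products a
LEFT JOIN categories b ON a.category_id = b.id

Result:
name     | category
---------+---------
Camera   | Tools   
Desk     | Books   
Tablet   | Outdoor 
Keyboard | NULL    
Charger  | Tools   
Webcam   | Kitchen 
Phone    | Kitchen 


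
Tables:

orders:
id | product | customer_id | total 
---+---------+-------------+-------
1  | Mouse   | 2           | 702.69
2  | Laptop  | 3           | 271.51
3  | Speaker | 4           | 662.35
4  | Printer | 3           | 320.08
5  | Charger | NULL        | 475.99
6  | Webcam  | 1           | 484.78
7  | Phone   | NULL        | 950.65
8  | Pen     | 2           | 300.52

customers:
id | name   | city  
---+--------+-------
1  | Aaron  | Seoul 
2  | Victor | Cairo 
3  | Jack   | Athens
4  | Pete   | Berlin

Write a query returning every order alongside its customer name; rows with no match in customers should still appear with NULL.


LEFT JOIN keeps every row from orders (the left table); where customer_id has no match in customers, the customer columns become NULL. Walk through each order:
  - order 1 (Mouse): customer_id=2 -> matches Victor
  - order 2 (Laptop): customer_id=3 -> matches Jack
  - order 3 (Speaker): customer_id=4 -> matches Pete
  - order 4 (Printer): customer_id=3 -> matches Jack
  - order 5 (Charger): customer_id=NULL, no match -> kept with NULL
  - order 6 (Webcam): customer_id=1 -> matches Aaron
  - order 7 (Phone): customer_id=NULL, no match -> kept with NULL
  - order 8 (Pen): customer_id=2 -> matches Victor
All 8 rows appear; 2 have NULL customer.

SQL:
SELECT a.product, b.name AS customer
FROM orders a
LEFT JOIN customers b ON a.customer_id = b.id

Result:
product | customer
--------+---------
Mouse   | Victor  
Laptop  | Jack    
Speaker | Pete    
Printer | Jack    
Charger | NULL    
Webcam  | Aaron   
Phone   | NULL    
Pen     | Victor  


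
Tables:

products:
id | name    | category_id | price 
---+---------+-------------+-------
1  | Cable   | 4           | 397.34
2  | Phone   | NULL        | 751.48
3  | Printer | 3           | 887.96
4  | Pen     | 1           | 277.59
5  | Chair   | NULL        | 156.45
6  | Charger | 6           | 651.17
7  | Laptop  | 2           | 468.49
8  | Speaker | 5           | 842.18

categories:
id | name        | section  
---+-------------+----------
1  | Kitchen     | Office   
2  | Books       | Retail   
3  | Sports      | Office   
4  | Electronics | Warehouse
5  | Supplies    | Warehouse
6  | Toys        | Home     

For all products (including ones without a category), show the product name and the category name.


LEFT JOIN keeps every row from products (the left table); where category_id has no match in categories, the category columns become NULL. Walk through each product:
  - product 1 (Cable): category_id=4 -> matches Electronics
  - product 2 (Phone): category_id=NULL, no match -> kept with NULL
  - product 3 (Printer): category_id=3 -> matches Sports
  - product 4 (Pen): category_id=1 -> matches Kitchen
  - product 5 (Chair): category_id=NULL, no match -> kept with NULL
  - product 6 (Charger): category_id=6 -> matches Toys
  - product 7 (Laptop): category_id=2 -> matches Books
  - product 8 (Speaker): category_id=5 -> matches Supplies
All 8 rows appear; 2 have NULL category.

SQL:
SELECT a.name, b.name AS category
FROM products a
LEFT JOIN categories b ON a.category_id = b.id

Result:
name    | category   
--------+------------
Cable   | Electronics
Phone   | NULL       
Printer | Sports     
Pen     | Kitchen    
Chair   | NULL       
Charger | Toys       
Laptop  | Books      
Speaker | Supplies   


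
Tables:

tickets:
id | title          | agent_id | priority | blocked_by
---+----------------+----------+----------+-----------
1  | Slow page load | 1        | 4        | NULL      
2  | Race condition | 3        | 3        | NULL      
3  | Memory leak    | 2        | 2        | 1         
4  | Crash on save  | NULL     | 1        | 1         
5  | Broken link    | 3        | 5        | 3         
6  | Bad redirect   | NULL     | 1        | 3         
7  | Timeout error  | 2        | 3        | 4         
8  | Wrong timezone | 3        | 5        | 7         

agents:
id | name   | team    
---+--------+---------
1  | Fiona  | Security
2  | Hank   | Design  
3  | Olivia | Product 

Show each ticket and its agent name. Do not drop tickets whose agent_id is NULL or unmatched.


LEFT JOIN keeps every row from tickets (the left table); where agent_id has no match in agents, the agent columns become NULL. Walk through each ticket:
  - ticket 1 (Slow page load): agent_id=1 -> matches Fiona
  - ticket 2 (Race condition): agent_id=3 -> matches Olivia
  - ticket 3 (Memory leak): agent_id=2 -> matches Hank
  - ticket 4 (Crash on save): agent_id=NULL, no match -> kept with NULL
  - ticket 5 (Broken link): agent_id=3 -> matches Olivia
  - ticket 6 (Bad redirect): agent_id=NULL, no match -> kept with NULL
  - ticket 7 (Timeout error): agent_id=2 -> matches Hank
  - ticket 8 (Wrong timezone): agent_id=3 -> matches Olivia
All 8 rows appear; 2 have NULL agent.

SQL:
SELECT a.title, b.name AS agent
FROM tickets a
LEFT JOIN agents b ON a.agent_id = b.id

Result:
title          | agent 
---------------+-------
Slow page load | Fiona 
Race condition | Olivia
Memory leak    | Hank  
Crash on save  | NULL  
Broken link    | Olivia
Bad redirect   | NULL  
Timeout error  | Hank  
Wrong timezone | Olivia


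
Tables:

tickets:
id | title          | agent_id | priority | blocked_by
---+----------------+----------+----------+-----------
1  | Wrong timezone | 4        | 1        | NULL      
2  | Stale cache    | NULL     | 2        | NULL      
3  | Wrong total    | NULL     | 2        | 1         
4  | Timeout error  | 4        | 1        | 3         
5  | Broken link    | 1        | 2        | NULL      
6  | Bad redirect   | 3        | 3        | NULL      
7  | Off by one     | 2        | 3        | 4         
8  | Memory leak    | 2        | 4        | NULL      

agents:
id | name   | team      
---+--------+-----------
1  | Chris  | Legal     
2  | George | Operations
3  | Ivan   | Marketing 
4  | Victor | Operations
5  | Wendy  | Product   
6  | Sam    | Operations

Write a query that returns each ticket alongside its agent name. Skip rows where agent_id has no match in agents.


INNER JOIN keeps only tickets rows whose agent_id matches an id in agents. Walk through each ticket:
  - ticket 1 (Wrong timezone): agent_id=4 -> matches Victor
  - ticket 2 (Stale cache): agent_id=NULL, no match -> dropped
  - ticket 3 (Wrong total): agent_id=NULL, no match -> dropped
  - ticket 4 (Timeout error): agent_id=4 -> matches Victor
  - ticket 5 (Broken link): agent_id=1 -> matches Chris
  - ticket 6 (Bad redirect): agent_id=3 -> matches Ivan
  - ticket 7 (Off by one): agent_id=2 -> matches George
  - ticket 8 (Memory leak): agent_id=2 -> matches George
So 2 of 8 rows are dropped.

SQL:
SELECT a.title, b.name AS agent
FROM tickets a
INNER JOIN agents b ON a.agent_id = b.id

Result:
title          | agent 
---------------+-------
Wrong timezone | Victor
Timeout error  | Victor
Broken link    | Chris 
Bad redirect   | Ivan  
Off by one     | George
Memory leak    | George


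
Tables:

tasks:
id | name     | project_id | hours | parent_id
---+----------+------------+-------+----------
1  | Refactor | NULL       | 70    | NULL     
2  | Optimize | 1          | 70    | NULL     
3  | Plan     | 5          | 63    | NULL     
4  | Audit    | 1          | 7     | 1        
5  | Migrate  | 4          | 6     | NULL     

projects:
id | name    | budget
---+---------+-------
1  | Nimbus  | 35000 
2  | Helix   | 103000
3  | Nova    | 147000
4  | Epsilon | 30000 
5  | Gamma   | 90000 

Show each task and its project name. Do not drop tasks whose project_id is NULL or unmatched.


LEFT JOIN keeps every row from tasks (the left table); where project_id has no match in projects, the project columns become NULL. Walk through each task:
  - task 1 (Refactor): project_id=NULL, no match -> kept with NULL
  - task 2 (Optimize): project_id=1 -> matches Nimbus
  - task 3 (Plan): project_id=5 -> matches Gamma
  - task 4 (Audit): project_id=1 -> matches Nimbus
  - task 5 (Migrate): project_id=4 -> matches Epsilon
All 5 rows appear; 1 has NULL project.

SQL:
SELECT a.name, b.name AS project
FROM tasks a
LEFT JOIN projects b ON a.project_id = b.id

Result:
name     | project
---------+--------
Refactor | NULL   
Optimize | Nimbus 
Plan     | Gamma  
Audit    | Nimbus 
Migrate  | Epsilon


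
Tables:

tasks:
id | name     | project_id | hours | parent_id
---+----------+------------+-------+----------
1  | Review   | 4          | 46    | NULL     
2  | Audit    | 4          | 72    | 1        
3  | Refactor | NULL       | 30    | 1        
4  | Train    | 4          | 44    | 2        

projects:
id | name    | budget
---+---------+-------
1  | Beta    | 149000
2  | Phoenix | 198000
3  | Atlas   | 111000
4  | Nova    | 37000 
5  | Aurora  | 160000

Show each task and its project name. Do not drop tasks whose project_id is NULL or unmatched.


LEFT JOIN keeps every row from tasks (the left table); where project_id has no match in projects, the project columns become NULL. Walk through each task:
  - task 1 (Review): project_id=4 -> matches Nova
  - task 2 (Audit): project_id=4 -> matches Nova
  - task 3 (Refactor): project_id=NULL, no match -> kept with NULL
  - task 4 (Train): project_id=4 -> matches Nova
All 4 rows appear; 1 has NULL project.

SQL:
SELECT a.name, b.name AS project
FROM tasks a
LEFT JOIN projects b ON a.project_id = b.id

Result:
name     | project
---------+--------
Review   | Nova   
Audit    | Nova   
Refactor | NULL   
Train    | Nova   


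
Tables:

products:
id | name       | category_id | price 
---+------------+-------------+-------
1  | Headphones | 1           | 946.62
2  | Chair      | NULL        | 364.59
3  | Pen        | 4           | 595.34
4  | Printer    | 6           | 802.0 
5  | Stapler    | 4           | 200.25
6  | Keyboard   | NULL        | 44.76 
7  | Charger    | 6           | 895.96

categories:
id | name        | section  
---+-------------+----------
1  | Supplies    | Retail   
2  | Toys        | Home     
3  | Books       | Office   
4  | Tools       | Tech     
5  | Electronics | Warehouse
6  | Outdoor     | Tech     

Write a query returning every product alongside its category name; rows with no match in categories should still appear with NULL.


LEFT JOIN keeps every row from products (the left table); where category_id has no match in categories, the category columns become NULL. Walk through each product:
  - product 1 (Headphones): category_id=1 -> matches Supplies
  - product 2 (Chair): category_id=NULL, no match -> kept with NULL
  - product 3 (Pen): category_id=4 -> matches Tools
  - product 4 (Printer): category_id=6 -> matches Outdoor
  - product 5 (Stapler): category_id=4 -> matches Tools
  - product 6 (Keyboard): category_id=NULL, no match -> kept with NULL
  - product 7 (Charger): category_id=6 -> matches Outdoor
All 7 rows appear; 2 have NULL category.

SQL:
SELECT a.name, b.name AS category
FROM products a
LEFT JOIN categories b ON a.category_id = b.id

Result:
name       | category
-----------+---------
Headphones | Supplies
Chair      | NULL    
Pen        | Tools   
Printer    | Outdoor 
Stapler    | Tools   
Keyboard   | NULL    
Charger    | Outdoor 


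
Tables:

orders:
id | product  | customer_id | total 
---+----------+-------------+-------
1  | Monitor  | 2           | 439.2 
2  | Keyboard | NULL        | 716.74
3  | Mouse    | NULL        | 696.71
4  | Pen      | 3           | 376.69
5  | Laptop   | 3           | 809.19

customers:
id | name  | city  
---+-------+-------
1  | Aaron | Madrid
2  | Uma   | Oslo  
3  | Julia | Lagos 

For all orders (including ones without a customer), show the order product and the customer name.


LEFT JOIN keeps every row from orders (the left table); where customer_id has no match in customers, the customer columns become NULL. Walk through each order:
  - order 1 (Monitor): customer_id=2 -> matches Uma
  - order 2 (Keyboard): customer_id=NULL, no match -> kept with NULL
  - order 3 (Mouse): customer_id=NULL, no match -> kept with NULL
  - order 4 (Pen): customer_id=3 -> matches Julia
  - order 5 (Laptop): customer_id=3 -> matches Julia
All 5 rows appear; 2 have NULL customer.

SQL:
SELECT a.product, b.name AS customer
FROM orders a
LEFT JOIN customers b ON a.customer_id = b.id

Result:
product  | customer
---------+---------
Monitor  | Uma     
Keyboard | NULL    
Mouse    | NULL    
Pen      | Julia   
Laptop   | Julia   


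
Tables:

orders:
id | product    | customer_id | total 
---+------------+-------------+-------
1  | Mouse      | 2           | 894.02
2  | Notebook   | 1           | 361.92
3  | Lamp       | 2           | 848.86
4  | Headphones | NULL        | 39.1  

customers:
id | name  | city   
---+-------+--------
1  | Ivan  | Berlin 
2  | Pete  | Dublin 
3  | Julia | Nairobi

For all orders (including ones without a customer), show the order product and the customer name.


LEFT JOIN keeps every row from orders (the left table); where customer_id has no match in customers, the customer columns become NULL. Walk through each order:
  - order 1 (Mouse): customer_id=2 -> matches Pete
  - order 2 (Notebook): customer_id=1 -> matches Ivan
  - order 3 (Lamp): customer_id=2 -> matches Pete
  - order 4 (Headphones): customer_id=NULL, no match -> kept with NULL
All 4 rows appear; 1 has NULL customer.

SQL:
SELECT a.product, b.name AS customer
FROM orders a
LEFT JOIN customers b ON a.customer_id = b.id

Result:
product    | customer
-----------+---------
Mouse      | Pete    
Notebook   | Ivan    
Lamp       | Pete    
Headphones | NULL    


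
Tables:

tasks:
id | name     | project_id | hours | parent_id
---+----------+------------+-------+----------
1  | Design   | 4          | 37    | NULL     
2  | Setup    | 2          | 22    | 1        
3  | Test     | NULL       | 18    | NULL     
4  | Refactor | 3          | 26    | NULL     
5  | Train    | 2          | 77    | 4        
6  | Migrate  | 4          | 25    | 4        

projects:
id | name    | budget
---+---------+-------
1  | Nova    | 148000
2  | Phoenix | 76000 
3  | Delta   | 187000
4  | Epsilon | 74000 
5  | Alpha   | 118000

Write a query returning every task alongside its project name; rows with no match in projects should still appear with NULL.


LEFT JOIN keeps every row from tasks (the left table); where project_id has no match in projects, the project columns become NULL. Walk through each task:
  - task 1 (Design): project_id=4 -> matches Epsilon
  - task 2 (Setup): project_id=2 -> matches Phoenix
  - task 3 (Test): project_id=NULL, no match -> kept with NULL
  - task 4 (Refactor): project_id=3 -> matches Delta
  - task 5 (Train): project_id=2 -> matches Phoenix
  - task 6 (Migrate): project_id=4 -> matches Epsilon
All 6 rows appear; 1 has NULL project.

SQL:
SELECT a.name, b.name AS project
FROM tasks a
LEFT JOIN projects b ON a.project_id = b.id

Result:
name     | project
---------+--------
Design   | Epsilon
Setup    | Phoenix
Test     | NULL   
Refactor | Delta  
Train    | Phoenix
Migrate  | Epsilon


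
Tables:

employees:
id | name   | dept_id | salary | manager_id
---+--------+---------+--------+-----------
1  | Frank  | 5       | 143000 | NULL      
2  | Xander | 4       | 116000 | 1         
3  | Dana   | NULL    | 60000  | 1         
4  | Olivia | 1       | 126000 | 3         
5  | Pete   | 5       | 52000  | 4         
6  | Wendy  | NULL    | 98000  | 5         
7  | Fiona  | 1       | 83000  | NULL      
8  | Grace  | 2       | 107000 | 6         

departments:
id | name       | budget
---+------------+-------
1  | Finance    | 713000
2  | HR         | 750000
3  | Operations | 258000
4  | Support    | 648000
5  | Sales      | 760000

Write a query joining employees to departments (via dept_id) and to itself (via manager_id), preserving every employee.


Two LEFT JOINs from the same base table employees: one to departments via dept_id, one to employees itself via manager_id. Both are LEFT so every employee is preserved.
Match against departments:
  - employee 1 (Frank): dept_id=5 -> matches Sales
  - employee 2 (Xander): dept_id=4 -> matches Support
  - employee 3 (Dana): dept_id=NULL, no match -> kept with NULL
  - employee 4 (Olivia): dept_id=1 -> matches Finance
  - employee 5 (Pete): dept_id=5 -> matches Sales
  - employee 6 (Wendy): dept_id=NULL, no match -> kept with NULL
  - employee 7 (Fiona): dept_id=1 -> matches Finance
  - employee 8 (Grace): dept_id=2 -> matches HR
Match against employees (self):
  - employee 1 (Frank): manager_id=NULL -> NULL
  - employee 2 (Xander): manager_id=1 -> Frank
  - employee 3 (Dana): manager_id=1 -> Frank
  - employee 4 (Olivia): manager_id=3 -> Dana
  - employee 5 (Pete): manager_id=4 -> Olivia
  - employee 6 (Wendy): manager_id=5 -> Pete
  - employee 7 (Fiona): manager_id=NULL -> NULL
  - employee 8 (Grace): manager_id=6 -> Wendy

SQL:
SELECT a.name, b.name AS department, c.name AS manager
FROM employees a
LEFT JOIN departments b ON a.dept_id = b.id
LEFT JOIN employees c ON a.manager_id = c.id

Result:
name   | department | manager
-------+------------+--------
Frank  | Sales      | NULL   
Xander | Support    | Frank  
Dana   | NULL       | Frank  
Olivia | Finance    | Dana   
Pete   | Sales      | Olivia 
Wendy  | NULL       | Pete   
Fiona  | Finance    | NULL   
Grace  | HR         | Wendy  


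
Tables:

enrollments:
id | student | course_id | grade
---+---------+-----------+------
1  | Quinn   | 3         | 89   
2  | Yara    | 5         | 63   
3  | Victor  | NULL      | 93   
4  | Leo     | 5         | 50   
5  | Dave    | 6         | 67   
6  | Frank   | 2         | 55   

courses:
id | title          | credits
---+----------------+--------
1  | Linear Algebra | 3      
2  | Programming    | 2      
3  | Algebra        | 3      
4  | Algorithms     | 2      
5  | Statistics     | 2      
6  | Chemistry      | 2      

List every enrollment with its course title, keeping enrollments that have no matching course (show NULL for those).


LEFT JOIN keeps every row from enrollments (the left table); where course_id has no match in courses, the course columns become NULL. Walk through each enrollment:
  - enrollment 1 (Quinn): course_id=3 -> matches Algebra
  - enrollment 2 (Yara): course_id=5 -> matches Statistics
  - enrollment 3 (Victor): course_id=NULL, no match -> kept with NULL
  - enrollment 4 (Leo): course_id=5 -> matches Statistics
  - enrollment 5 (Dave): course_id=6 -> matches Chemistry
  - enrollment 6 (Frank): course_id=2 -> matches Programming
All 6 rows appear; 1 has NULL course.

SQL:
SELECT a.student, b.title AS course
FROM enrollments a
LEFT JOIN courses b ON a.course_id = b.id

Result:
student | course     
--------+------------
Quinn   | Algebra    
Yara    | Statistics 
Victor  | NULL       
Leo     | Statistics 
Dave    | Chemistry  
Frank   | Programming


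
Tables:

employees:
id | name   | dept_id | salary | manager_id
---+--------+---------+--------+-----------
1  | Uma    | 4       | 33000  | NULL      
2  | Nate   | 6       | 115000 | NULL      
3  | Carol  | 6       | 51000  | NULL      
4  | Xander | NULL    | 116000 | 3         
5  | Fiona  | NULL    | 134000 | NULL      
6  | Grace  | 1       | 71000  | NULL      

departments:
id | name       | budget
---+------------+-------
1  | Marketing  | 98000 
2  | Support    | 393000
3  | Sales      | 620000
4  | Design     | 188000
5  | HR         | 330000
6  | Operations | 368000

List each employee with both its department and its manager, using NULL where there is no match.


Two LEFT JOINs from the same base table employees: one to departments via dept_id, one to employees itself via manager_id. Both are LEFT so every employee is preserved.
Match against departments:
  - employee 1 (Uma): dept_id=4 -> matches Design
  - employee 2 (Nate): dept_id=6 -> matches Operations
  - employee 3 (Carol): dept_id=6 -> matches Operations
  - employee 4 (Xander): dept_id=NULL, no match -> kept with NULL
  - employee 5 (Fiona): dept_id=NULL, no match -> kept with NULL
  - employee 6 (Grace): dept_id=1 -> matches Marketing
Match against employees (self):
  - employee 1 (Uma): manager_id=NULL -> NULL
  - employee 2 (Nate): manager_id=NULL -> NULL
  - employee 3 (Carol): manager_id=NULL -> NULL
  - employee 4 (Xander): manager_id=3 -> Carol
  - employee 5 (Fiona): manager_id=NULL -> NULL
  - employee 6 (Grace): manager_id=NULL -> NULL

SQL:
SELECT a.name, b.name AS department, c.name AS manager
FROM employees a
LEFT JOIN departments b ON a.dept_id = b.id
LEFT JOIN employees c ON a.manager_id = c.id

Result:
name   | department | manager
-------+------------+--------
Uma    | Design     | NULL   
Nate   | Operations | NULL   
Carol  | Operations | NULL   
Xander | NULL       | Carol  
Fiona  | NULL       | NULL   
Grace  | Marketing  | NULL   


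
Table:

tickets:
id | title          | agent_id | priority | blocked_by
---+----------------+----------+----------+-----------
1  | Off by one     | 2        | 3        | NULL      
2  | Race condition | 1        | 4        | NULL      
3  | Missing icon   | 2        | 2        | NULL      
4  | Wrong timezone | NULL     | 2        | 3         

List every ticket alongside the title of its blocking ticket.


This is a self-join: tickets is joined to a second copy of itself, matching each row's blocked_by to another row's id. Use LEFT JOIN so rows with blocked_by=NULL are kept.
  - ticket 1 (Off by one): blocked_by=NULL -> NULL
  - ticket 2 (Race condition): blocked_by=NULL -> NULL
  - ticket 3 (Missing icon): blocked_by=NULL -> NULL
  - ticket 4 (Wrong timezone): blocked_by=3 -> Missing icon

SQL:
SELECT a.title AS item, b.title AS blocked_by
FROM tickets a
LEFT JOIN tickets b ON a.blocked_by = b.id

Result:
item           | blocked_by  
---------------+-------------
Off by one     | NULL        
Race condition | NULL        
Missing icon   | NULL        
Wrong timezone | Missing icon


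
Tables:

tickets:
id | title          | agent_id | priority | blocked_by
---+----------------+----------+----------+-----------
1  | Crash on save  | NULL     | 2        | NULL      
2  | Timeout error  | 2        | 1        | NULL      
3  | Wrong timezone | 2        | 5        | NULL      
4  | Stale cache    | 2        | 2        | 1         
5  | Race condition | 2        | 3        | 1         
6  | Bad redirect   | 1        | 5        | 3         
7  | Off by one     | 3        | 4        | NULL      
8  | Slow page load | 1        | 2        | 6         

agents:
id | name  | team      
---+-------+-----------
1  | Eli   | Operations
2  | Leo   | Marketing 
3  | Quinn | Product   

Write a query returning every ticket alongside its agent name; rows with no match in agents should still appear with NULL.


LEFT JOIN keeps every row from tickets (the left table); where agent_id has no match in agents, the agent columns become NULL. Walk through each ticket:
  - ticket 1 (Crash on save): agent_id=NULL, no match -> kept with NULL
  - ticket 2 (Timeout error): agent_id=2 -> matches Leo
  - ticket 3 (Wrong timezone): agent_id=2 -> matches Leo
  - ticket 4 (Stale cache): agent_id=2 -> matches Leo
  - ticket 5 (Race condition): agent_id=2 -> matches Leo
  - ticket 6 (Bad redirect): agent_id=1 -> matches Eli
  - ticket 7 (Off by one): agent_id=3 -> matches Quinn
  - ticket 8 (Slow page load): agent_id=1 -> matches Eli
All 8 rows appear; 1 has NULL agent.

SQL:
SELECT a.title, b.name AS agent
FROM tickets a
LEFT JOIN agents b ON a.agent_id = b.id

Result:
title          | agent
---------------+------
Crash on save  | NULL 
Timeout error  | Leo  
Wrong timezone | Leo  
Stale cache    | Leo  
Race condition | Leo  
Bad redirect   | Eli  
Off by one     | Quinn
Slow page load | Eli  


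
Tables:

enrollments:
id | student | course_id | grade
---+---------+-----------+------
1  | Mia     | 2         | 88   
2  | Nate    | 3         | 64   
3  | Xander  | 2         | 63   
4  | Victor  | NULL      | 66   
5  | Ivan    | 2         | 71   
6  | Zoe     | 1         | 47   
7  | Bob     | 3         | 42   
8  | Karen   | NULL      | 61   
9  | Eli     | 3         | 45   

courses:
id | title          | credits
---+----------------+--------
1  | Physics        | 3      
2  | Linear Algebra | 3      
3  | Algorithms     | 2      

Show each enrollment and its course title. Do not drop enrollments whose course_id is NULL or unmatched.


LEFT JOIN keeps every row from enrollments (the left table); where course_id has no match in courses, the course columns become NULL. Walk through each enrollment:
  - enrollment 1 (Mia): course_id=2 -> matches Linear Algebra
  - enrollment 2 (Nate): course_id=3 -> matches Algorithms
  - enrollment 3 (Xander): course_id=2 -> matches Linear Algebra
  - enrollment 4 (Victor): course_id=NULL, no match -> kept with NULL
  - enrollment 5 (Ivan): course_id=2 -> matches Linear Algebra
  - enrollment 6 (Zoe): course_id=1 -> matches Physics
  - enrollment 7 (Bob): course_id=3 -> matches Algorithms
  - enrollment 8 (Karen): course_id=NULL, no match -> kept with NULL
  - enrollment 9 (Eli): course_id=3 -> matches Algorithms
All 9 rows appear; 2 have NULL course.

SQL:
SELECT a.student, b.title AS course
FROM enrollments a
LEFT JOIN courses b ON a.course_id = b.id

Result:
student | course        
--------+---------------
Mia     | Linear Algebra
Nate    | Algorithms    
Xander  | Linear Algebra
Victor  | NULL          
Ivan    | Linear Algebra
Zoe     | Physics       
Bob     | Algorithms    
Karen   | NULL          
Eli     | Algorithms    


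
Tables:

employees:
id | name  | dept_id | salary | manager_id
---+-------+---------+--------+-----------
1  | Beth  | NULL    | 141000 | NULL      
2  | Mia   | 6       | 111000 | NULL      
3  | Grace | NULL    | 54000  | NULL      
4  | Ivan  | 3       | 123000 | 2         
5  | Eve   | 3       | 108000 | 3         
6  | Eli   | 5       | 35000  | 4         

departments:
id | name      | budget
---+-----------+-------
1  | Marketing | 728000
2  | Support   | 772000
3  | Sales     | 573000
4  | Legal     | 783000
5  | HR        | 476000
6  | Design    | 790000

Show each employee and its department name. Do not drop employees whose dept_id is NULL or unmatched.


LEFT JOIN keeps every row from employees (the left table); where dept_id has no match in departments, the department columns become NULL. Walk through each employee:
  - employee 1 (Beth): dept_id=NULL, no match -> kept with NULL
  - employee 2 (Mia): dept_id=6 -> matches Design
  - employee 3 (Grace): dept_id=NULL, no match -> kept with NULL
  - employee 4 (Ivan): dept_id=3 -> matches Sales
  - employee 5 (Eve): dept_id=3 -> matches Sales
  - employee 6 (Eli): dept_id=5 -> matches HR
All 6 rows appear; 2 have NULL department.

SQL:
SELECT a.name, b.name AS department
FROM employees a
LEFT JOIN departments b ON a.dept_id = b.id

Result:
name  | department
------+-----------
Beth  | NULL      
Mia   | Design    
Grace | NULL      
Ivan  | Sales     
Eve   | Sales     
Eli   | HR        


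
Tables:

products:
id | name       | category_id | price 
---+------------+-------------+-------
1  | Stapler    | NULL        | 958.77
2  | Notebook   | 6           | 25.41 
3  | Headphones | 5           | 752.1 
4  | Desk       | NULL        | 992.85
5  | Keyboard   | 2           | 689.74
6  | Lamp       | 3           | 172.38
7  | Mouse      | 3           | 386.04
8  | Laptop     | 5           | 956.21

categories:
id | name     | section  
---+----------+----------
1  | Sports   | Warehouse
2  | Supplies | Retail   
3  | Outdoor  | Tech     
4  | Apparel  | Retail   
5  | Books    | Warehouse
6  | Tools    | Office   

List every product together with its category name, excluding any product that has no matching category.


INNER JOIN keeps only products rows whose category_id matches an id in categories. Walk through each product:
  - product 1 (Stapler): category_id=NULL, no match -> dropped
  - product 2 (Notebook): category_id=6 -> matches Tools
  - product 3 (Headphones): category_id=5 -> matches Books
  - product 4 (Desk): category_id=NULL, no match -> dropped
  - product 5 (Keyboard): category_id=2 -> matches Supplies
  - product 6 (Lamp): category_id=3 -> matches Outdoor
  - product 7 (Mouse): category_id=3 -> matches Outdoor
  - product 8 (Laptop): category_id=5 -> matches Books
So 2 of 8 rows are dropped.

SQL:
SELECT a.name, b.name AS category
FROM products a
INNER JOIN categories b ON a.category_id = b.id

Result:
name       | category
-----------+---------
Notebook   | Tools   
Headphones | Books   
Keyboard   | Supplies
Lamp       | Outdoor 
Mouse      | Outdoor 
Laptop     | Books   


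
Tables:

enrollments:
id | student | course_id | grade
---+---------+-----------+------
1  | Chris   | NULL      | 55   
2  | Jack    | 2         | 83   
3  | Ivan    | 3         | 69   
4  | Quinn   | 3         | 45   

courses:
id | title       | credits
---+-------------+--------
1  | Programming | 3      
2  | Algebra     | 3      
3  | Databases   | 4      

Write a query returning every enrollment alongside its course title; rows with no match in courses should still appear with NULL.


LEFT JOIN keeps every row from enrollments (the left table); where course_id has no match in courses, the course columns become NULL. Walk through each enrollment:
  - enrollment 1 (Chris): course_id=NULL, no match -> kept with NULL
  - enrollment 2 (Jack): course_id=2 -> matches Algebra
  - enrollment 3 (Ivan): course_id=3 -> matches Databases
  - enrollment 4 (Quinn): course_id=3 -> matches Databases
All 4 rows appear; 1 has NULL course.

SQL:
SELECT a.student, b.title AS course
FROM enrollments a
LEFT JOIN courses b ON a.course_id = b.id

Result:
student | course   
--------+----------
Chris   | NULL     
Jack    | Algebra  
Ivan    | Databases
Quinn   | Databases


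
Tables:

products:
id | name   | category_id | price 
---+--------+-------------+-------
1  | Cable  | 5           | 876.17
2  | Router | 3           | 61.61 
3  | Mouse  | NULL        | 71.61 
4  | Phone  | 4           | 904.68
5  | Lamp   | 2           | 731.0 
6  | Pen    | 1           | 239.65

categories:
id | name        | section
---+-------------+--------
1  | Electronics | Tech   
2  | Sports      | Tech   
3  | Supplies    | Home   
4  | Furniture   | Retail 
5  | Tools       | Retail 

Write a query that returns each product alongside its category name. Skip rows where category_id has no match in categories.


INNER JOIN keeps only products rows whose category_id matches an id in categories. Walk through each product:
  - product 1 (Cable): category_id=5 -> matches Tools
  - product 2 (Router): category_id=3 -> matches Supplies
  - product 3 (Mouse): category_id=NULL, no match -> dropped
  - product 4 (Phone): category_id=4 -> matches Furniture
  - product 5 (Lamp): category_id=2 -> matches Sports
  - product 6 (Pen): category_id=1 -> matches Electronics
So 1 of 6 rows is dropped.

SQL:
SELECT a.name, b.name AS category
FROM products a
INNER JOIN categories b ON a.category_id = b.id

Result:
name   | category   
-------+------------
Cable  | Tools      
Router | Supplies   
Phone  | Furniture  
Lamp   | Sports     
Pen    | Electronics


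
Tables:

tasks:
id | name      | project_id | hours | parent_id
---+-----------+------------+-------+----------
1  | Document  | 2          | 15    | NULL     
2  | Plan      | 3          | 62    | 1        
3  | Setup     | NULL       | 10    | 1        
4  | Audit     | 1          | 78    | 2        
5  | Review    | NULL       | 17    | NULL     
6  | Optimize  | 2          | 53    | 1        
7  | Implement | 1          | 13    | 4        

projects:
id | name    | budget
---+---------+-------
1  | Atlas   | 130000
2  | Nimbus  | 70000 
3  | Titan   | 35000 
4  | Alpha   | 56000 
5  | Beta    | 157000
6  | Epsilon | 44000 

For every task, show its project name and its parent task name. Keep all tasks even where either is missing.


Two LEFT JOINs from the same base table tasks: one to projects via project_id, one to tasks itself via parent_id. Both are LEFT so every task is preserved.
Match against projects:
  - task 1 (Document): project_id=2 -> matches Nimbus
  - task 2 (Plan): project_id=3 -> matches Titan
  - task 3 (Setup): project_id=NULL, no match -> kept with NULL
  - task 4 (Audit): project_id=1 -> matches Atlas
  - task 5 (Review): project_id=NULL, no match -> kept with NULL
  - task 6 (Optimize): project_id=2 -> matches Nimbus
  - task 7 (Implement): project_id=1 -> matches Atlas
Match against tasks (self):
  - task 1 (Document): parent_id=NULL -> NULL
  - task 2 (Plan): parent_id=1 -> Document
  - task 3 (Setup): parent_id=1 -> Document
  - task 4 (Audit): parent_id=2 -> Plan
  - task 5 (Review): parent_id=NULL -> NULL
  - task 6 (Optimize): parent_id=1 -> Document
  - task 7 (Implement): parent_id=4 -> Audit

SQL:
SELECT a.name, b.name AS project, c.name AS parent
FROM tasks a
LEFT JOIN projects b ON a.project_id = b.id
LEFT JOIN tasks c ON a.parent_id = c.id

Result:
name      | project | parent  
----------+---------+---------
Document  | Nimbus  | NULL    
Plan      | Titan   | Document
Setup     | NULL    | Document
Audit     | Atlas   | Plan    
Review    | NULL    | NULL    
Optimize  | Nimbus  | Document
Implement | Atlas   | Audit   
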